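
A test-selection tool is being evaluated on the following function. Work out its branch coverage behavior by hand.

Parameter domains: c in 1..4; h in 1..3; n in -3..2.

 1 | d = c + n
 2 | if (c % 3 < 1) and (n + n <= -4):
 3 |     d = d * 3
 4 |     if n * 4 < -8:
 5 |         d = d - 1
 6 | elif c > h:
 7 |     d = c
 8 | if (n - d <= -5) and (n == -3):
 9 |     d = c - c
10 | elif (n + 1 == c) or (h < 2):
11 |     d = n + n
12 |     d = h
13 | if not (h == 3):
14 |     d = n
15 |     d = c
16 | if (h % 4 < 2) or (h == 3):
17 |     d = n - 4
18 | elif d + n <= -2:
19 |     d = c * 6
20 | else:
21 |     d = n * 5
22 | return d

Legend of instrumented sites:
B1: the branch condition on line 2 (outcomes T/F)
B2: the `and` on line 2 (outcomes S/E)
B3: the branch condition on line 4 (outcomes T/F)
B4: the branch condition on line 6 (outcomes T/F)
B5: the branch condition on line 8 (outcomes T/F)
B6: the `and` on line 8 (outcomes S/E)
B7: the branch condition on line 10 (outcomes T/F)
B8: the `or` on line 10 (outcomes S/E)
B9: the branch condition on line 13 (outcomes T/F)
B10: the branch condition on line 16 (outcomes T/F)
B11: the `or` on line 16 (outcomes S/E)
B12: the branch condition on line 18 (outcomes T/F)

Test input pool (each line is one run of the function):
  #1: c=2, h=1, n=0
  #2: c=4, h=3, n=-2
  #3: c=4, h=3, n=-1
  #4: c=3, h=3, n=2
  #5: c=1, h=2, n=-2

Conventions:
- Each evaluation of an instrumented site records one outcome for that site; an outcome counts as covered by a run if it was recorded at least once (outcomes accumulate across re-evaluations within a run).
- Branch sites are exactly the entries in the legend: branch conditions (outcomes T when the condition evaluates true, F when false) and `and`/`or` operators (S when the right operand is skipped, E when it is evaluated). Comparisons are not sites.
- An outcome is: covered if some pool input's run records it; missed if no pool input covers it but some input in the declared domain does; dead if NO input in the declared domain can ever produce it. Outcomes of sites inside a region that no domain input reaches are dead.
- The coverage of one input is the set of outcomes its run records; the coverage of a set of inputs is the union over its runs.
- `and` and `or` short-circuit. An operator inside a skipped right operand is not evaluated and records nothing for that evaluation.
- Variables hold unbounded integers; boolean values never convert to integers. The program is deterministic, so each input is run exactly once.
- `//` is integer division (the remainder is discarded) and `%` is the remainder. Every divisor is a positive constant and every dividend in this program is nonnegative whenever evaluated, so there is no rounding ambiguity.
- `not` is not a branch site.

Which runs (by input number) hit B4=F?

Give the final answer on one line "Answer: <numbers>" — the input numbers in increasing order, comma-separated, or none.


input #1 (c=2, h=1, n=0): does not produce B4=F
input #2 (c=4, h=3, n=-2): does not produce B4=F
input #3 (c=4, h=3, n=-1): does not produce B4=F
input #4 (c=3, h=3, n=2): produces B4=F
input #5 (c=1, h=2, n=-2): produces B4=F
Answer: 4, 5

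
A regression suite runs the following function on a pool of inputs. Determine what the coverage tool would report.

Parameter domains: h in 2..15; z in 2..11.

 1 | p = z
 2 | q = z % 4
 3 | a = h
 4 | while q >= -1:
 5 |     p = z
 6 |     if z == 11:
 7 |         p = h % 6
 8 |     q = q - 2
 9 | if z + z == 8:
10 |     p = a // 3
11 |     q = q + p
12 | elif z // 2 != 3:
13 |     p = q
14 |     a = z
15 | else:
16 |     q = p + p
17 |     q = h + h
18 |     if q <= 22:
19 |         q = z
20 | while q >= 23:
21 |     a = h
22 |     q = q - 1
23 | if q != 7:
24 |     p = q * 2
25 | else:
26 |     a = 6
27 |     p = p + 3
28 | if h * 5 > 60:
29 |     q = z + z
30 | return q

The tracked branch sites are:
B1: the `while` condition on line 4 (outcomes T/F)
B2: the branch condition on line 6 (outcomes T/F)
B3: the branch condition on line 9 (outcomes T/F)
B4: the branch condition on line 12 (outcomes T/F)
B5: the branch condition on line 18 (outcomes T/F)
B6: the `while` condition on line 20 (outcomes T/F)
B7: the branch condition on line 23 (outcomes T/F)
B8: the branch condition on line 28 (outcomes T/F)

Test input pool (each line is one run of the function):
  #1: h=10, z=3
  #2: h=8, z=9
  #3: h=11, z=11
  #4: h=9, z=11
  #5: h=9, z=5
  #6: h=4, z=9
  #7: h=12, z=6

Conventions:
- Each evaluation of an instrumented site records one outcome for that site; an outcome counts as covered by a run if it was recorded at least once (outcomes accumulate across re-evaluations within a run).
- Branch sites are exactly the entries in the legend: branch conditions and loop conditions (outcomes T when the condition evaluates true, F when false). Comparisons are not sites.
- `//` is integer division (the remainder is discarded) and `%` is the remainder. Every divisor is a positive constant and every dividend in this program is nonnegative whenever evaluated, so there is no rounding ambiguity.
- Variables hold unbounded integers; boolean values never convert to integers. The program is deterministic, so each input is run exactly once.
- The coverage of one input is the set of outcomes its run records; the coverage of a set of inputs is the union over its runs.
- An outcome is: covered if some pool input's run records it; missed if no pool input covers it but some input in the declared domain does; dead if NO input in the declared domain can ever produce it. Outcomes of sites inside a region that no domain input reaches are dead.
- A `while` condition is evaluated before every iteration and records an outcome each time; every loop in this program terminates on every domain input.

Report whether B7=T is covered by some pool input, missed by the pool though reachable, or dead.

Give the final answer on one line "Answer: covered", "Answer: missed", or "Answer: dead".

B7=T is recorded by pool input(s) 1, 2, 3, 4, 5, 6, 7 -> covered

Answer: covered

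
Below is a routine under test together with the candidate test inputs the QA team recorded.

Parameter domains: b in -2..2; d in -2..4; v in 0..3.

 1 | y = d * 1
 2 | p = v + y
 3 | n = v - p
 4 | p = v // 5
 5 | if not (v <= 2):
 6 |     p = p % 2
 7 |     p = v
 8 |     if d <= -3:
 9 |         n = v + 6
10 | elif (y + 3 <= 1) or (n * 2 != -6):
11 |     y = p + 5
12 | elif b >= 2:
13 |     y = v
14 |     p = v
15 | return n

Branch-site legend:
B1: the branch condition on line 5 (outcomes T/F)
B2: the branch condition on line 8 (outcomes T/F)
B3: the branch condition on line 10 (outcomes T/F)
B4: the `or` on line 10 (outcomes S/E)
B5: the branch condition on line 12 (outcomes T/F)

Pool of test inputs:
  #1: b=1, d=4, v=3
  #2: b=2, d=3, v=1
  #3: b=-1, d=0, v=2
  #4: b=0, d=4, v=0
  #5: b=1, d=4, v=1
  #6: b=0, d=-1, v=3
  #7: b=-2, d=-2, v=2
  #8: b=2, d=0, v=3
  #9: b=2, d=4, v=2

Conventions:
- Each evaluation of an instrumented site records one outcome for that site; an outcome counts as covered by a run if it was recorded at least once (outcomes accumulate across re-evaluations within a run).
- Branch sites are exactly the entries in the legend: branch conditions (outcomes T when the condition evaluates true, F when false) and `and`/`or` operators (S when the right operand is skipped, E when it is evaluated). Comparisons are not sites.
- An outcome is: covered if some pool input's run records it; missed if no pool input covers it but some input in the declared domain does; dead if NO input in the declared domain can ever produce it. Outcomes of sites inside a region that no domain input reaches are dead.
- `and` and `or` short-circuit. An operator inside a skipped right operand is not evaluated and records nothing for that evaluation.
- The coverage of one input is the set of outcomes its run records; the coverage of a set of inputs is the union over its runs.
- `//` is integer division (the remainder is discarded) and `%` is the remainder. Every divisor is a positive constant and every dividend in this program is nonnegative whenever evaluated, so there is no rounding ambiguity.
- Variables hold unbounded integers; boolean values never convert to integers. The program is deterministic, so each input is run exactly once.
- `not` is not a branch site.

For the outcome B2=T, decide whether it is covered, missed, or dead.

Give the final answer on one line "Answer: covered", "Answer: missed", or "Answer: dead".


no pool input records B2=T
checking all 140 inputs in the declared domain: B2=T is never recorded -> dead
Answer: dead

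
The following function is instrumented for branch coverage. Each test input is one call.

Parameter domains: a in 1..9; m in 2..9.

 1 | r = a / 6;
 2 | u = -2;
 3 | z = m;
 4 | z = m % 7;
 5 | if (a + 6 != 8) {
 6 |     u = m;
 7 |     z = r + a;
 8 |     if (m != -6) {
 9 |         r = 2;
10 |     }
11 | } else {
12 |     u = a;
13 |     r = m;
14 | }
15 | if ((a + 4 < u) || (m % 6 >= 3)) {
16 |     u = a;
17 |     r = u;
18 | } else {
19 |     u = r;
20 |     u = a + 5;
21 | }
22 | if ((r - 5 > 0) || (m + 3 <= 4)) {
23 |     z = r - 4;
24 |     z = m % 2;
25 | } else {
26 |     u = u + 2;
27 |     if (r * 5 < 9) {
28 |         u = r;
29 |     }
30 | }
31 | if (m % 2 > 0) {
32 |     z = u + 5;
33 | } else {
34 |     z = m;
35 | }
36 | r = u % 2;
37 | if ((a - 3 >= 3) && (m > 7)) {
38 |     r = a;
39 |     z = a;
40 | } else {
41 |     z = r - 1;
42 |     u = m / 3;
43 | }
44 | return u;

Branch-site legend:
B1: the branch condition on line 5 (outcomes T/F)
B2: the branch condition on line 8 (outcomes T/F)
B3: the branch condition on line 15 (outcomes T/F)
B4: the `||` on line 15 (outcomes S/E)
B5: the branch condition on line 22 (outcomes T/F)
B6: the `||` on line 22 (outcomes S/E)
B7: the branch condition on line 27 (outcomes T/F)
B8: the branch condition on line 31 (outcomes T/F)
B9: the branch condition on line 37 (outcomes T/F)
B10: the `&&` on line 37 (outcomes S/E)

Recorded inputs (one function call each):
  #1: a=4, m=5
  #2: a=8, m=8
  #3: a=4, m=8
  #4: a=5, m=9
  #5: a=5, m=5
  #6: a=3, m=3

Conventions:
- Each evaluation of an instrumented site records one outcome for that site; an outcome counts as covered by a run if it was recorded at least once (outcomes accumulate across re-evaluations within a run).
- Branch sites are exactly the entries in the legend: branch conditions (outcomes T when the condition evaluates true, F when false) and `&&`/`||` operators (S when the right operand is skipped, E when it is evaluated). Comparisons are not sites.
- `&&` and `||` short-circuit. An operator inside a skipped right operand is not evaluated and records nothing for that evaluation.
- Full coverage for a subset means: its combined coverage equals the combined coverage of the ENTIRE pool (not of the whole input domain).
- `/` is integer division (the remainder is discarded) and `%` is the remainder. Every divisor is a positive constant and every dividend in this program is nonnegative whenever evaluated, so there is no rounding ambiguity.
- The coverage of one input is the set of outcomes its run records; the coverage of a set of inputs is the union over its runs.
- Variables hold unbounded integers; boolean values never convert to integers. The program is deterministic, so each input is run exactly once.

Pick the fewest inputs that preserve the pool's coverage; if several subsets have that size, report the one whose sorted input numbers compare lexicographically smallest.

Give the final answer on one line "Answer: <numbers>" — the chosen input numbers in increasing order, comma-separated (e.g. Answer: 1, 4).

run #1 (a=4, m=5) records B1=T, B2=T, B3=T, B4=E, B5=F, B6=E, B7=F, B8=T, B9=F, B10=S
run #2 (a=8, m=8) records B1=T, B2=T, B3=F, B4=E, B5=F, B6=E, B7=F, B8=F, B9=T, B10=E
run #3 (a=4, m=8) records B1=T, B2=T, B3=F, B4=E, B5=F, B6=E, B7=F, B8=F, B9=F, B10=S
run #4 (a=5, m=9) records B1=T, B2=T, B3=T, B4=E, B5=F, B6=E, B7=F, B8=T, B9=F, B10=S
run #5 (a=5, m=5) records B1=T, B2=T, B3=T, B4=E, B5=F, B6=E, B7=F, B8=T, B9=F, B10=S
run #6 (a=3, m=3) records B1=T, B2=T, B3=T, B4=E, B5=F, B6=E, B7=F, B8=T, B9=F, B10=S
the full pool covers 14 outcomes: B1=T, B2=T, B3=T, B3=F, B4=E, B5=F, B6=E, B7=F, B8=T, B8=F, B9=T, B9=F, B10=S, B10=E
size 1 is not enough: best union over all size-1 subsets is 10/14
the canonical winner is {1, 2}: size 2, full 14-outcome coverage, earliest index list among size-2 covers

Answer: 1, 2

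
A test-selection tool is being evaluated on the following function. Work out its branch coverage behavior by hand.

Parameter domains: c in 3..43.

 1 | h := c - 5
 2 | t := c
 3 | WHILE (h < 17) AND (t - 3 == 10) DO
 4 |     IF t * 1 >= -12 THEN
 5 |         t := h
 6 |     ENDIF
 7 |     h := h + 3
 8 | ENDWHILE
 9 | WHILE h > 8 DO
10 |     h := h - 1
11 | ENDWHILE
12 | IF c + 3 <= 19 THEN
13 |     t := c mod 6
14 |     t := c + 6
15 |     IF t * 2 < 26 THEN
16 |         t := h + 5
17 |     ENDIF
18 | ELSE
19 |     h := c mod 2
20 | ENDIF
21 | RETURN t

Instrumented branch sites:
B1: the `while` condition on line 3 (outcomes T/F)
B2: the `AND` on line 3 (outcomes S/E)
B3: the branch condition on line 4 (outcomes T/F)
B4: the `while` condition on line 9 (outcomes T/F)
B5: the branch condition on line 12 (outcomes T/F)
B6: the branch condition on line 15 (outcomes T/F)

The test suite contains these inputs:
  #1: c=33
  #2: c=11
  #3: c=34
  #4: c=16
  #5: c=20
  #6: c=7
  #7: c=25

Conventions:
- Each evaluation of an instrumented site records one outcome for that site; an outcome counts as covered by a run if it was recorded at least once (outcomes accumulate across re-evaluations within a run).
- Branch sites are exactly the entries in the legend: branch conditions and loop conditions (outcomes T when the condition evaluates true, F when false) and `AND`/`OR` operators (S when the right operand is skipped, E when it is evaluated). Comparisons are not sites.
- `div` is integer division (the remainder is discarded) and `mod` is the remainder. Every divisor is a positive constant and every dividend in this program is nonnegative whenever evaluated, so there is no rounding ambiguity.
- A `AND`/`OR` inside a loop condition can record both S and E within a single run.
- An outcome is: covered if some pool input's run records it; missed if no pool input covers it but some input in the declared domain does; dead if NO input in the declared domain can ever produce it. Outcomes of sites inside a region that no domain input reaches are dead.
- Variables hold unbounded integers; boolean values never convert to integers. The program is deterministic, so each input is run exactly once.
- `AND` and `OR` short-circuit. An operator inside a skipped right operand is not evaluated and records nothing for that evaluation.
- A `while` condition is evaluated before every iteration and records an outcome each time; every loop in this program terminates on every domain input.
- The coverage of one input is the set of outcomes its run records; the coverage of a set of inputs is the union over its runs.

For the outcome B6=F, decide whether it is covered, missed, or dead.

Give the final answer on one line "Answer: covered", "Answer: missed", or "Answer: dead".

B6=F is recorded by pool input(s) 2, 4, 6 -> covered

Answer: covered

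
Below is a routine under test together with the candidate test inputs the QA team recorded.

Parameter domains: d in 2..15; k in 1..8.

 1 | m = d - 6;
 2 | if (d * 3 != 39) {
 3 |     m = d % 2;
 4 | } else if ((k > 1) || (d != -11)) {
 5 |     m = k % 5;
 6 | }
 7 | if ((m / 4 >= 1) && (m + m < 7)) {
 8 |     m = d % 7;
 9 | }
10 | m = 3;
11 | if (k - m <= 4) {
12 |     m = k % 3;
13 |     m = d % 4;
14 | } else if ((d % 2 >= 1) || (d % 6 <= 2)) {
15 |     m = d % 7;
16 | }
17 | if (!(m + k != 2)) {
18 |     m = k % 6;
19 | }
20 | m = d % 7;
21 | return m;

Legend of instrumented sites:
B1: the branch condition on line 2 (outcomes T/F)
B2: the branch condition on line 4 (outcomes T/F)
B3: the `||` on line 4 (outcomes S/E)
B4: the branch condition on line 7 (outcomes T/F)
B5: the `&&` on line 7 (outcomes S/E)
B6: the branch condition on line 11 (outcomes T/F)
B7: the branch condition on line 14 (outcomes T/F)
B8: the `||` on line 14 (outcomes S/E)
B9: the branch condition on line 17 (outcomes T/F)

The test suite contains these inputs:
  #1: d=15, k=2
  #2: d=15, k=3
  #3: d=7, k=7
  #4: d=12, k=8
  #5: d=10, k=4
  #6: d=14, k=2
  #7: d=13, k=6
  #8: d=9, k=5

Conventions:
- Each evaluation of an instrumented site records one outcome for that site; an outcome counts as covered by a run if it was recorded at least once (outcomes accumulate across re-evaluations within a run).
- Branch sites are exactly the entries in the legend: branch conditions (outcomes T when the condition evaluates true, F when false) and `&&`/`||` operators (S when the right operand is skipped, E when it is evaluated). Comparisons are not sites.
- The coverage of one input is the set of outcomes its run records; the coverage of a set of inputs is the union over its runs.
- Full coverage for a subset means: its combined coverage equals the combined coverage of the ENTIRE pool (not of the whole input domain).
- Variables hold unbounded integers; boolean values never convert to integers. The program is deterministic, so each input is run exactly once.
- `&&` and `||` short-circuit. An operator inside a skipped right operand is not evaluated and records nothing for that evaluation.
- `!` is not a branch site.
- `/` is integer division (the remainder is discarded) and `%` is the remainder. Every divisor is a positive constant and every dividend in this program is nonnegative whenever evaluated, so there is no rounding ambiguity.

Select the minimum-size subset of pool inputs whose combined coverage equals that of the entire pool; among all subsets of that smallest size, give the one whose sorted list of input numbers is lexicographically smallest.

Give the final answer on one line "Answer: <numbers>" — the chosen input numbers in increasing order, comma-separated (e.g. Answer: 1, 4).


#1 (d=15, k=2) -> B1->T, B5->S, B4->F, B6->T, B9->F; covered: B1=T, B4=F, B5=S, B6=T, B9=F
#2 (d=15, k=3) -> B1->T, B5->S, B4->F, B6->T, B9->F; covered: B1=T, B4=F, B5=S, B6=T, B9=F
#3 (d=7, k=7) -> B1->T, B5->S, B4->F, B6->T, B9->F; covered: B1=T, B4=F, B5=S, B6=T, B9=F
#4 (d=12, k=8) -> B1->T, B5->S, B4->F, B6->F, B8->E, B7->T, B9->F; covered: B1=T, B4=F, B5=S, B6=F, B7=T, B8=E, B9=F
#5 (d=10, k=4) -> B1->T, B5->S, B4->F, B6->T, B9->F; covered: B1=T, B4=F, B5=S, B6=T, B9=F
#6 (d=14, k=2) -> B1->T, B5->S, B4->F, B6->T, B9->F; covered: B1=T, B4=F, B5=S, B6=T, B9=F
#7 (d=13, k=6) -> B1->F, B3->S, B2->T, B5->S, B4->F, B6->T, B9->F; covered: B1=F, B2=T, B3=S, B4=F, B5=S, B6=T, B9=F
#8 (d=9, k=5) -> B1->T, B5->S, B4->F, B6->T, B9->F; covered: B1=T, B4=F, B5=S, B6=T, B9=F
together the pool reaches 11 outcomes: B1=T, B1=F, B2=T, B3=S, B4=F, B5=S, B6=T, B6=F, B7=T, B8=E, B9=F
every size-1 subset falls short of the 11 outcomes (best: 7/11)
inputs {4, 7} (size 2) cover everything; no size-2 subset with a lexicographically smaller index list covers all 11
Answer: 4, 7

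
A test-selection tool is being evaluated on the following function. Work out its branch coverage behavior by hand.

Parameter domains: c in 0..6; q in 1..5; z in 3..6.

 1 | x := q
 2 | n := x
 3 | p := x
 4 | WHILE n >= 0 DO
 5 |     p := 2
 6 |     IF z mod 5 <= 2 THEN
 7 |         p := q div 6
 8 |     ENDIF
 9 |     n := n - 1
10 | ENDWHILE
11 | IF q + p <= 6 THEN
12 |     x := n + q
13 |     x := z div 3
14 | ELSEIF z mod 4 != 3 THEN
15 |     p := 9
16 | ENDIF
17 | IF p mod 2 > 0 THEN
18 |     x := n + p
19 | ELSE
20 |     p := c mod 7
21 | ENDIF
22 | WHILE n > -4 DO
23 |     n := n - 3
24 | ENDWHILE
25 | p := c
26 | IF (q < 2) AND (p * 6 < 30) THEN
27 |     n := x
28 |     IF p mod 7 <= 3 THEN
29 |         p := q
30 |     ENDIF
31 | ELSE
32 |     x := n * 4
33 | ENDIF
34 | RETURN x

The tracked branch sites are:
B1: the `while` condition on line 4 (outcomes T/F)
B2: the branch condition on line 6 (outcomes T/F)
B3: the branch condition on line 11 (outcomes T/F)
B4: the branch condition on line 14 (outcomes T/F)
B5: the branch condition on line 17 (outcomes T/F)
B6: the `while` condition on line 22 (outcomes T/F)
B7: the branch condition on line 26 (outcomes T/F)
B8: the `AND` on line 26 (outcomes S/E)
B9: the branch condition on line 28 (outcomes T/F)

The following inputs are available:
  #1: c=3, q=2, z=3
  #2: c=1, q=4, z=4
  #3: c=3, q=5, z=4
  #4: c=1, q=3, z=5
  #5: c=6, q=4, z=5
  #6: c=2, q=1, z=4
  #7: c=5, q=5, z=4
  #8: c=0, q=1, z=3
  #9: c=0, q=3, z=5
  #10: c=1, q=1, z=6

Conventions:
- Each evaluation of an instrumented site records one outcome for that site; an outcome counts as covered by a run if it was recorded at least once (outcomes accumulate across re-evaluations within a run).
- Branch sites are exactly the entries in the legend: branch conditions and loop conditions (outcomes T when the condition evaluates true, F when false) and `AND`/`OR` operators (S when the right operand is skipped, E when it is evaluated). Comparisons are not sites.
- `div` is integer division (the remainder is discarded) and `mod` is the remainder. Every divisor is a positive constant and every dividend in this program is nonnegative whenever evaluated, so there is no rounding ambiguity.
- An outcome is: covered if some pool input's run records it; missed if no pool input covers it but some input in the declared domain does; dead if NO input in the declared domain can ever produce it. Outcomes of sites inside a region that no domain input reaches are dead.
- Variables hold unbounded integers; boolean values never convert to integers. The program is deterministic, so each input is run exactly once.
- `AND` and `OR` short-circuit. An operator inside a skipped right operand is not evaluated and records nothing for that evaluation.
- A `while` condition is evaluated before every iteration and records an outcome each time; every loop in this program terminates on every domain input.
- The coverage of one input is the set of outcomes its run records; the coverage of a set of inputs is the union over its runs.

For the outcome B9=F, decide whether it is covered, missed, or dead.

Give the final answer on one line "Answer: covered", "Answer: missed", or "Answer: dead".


no pool input records B9=F
but domain input (c=4, q=1, z=3) does record it -> reachable, so missed
Answer: missed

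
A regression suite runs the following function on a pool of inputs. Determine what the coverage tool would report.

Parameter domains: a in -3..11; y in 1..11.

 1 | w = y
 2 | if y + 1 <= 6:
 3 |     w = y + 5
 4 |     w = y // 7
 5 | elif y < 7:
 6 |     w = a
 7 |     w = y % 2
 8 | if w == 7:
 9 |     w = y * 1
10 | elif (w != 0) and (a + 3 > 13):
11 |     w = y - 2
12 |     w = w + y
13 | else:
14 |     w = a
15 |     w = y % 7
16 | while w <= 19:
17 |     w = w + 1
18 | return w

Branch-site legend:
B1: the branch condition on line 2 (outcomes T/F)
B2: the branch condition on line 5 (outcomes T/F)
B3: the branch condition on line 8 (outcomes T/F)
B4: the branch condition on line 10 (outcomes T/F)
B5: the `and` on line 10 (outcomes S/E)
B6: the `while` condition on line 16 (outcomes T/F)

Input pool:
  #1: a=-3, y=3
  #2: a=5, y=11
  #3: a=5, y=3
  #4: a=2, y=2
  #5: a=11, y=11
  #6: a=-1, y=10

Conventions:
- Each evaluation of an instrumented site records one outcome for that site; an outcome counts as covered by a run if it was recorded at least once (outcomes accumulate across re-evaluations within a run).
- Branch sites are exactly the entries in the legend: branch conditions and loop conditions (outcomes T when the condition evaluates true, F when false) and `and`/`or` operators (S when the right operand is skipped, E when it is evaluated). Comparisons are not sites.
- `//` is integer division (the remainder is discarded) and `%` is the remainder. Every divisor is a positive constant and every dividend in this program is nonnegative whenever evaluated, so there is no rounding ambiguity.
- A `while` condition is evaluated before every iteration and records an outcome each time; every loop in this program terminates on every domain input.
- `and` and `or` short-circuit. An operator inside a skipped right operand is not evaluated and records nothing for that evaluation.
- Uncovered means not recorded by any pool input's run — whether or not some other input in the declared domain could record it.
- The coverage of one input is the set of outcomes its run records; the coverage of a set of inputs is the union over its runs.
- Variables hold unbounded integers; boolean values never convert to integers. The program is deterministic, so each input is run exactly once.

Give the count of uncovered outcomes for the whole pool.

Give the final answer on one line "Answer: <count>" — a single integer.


input #1, a=-3, y=3: events B1->T, B3->F, B5->S, B4->F, B6->T, B6->T, B6->T, B6->T, B6->T, B6->T, B6->T, B6->T, B6->T, B6->T, ...; outcomes B1=T, B3=F, B4=F, B5=S, B6=T, B6=F
input #2, a=5, y=11: events B1->F, B2->F, B3->F, B5->E, B4->F, B6->T, B6->T, B6->T, B6->T, B6->T, B6->T, B6->T, B6->T, B6->T, ...; outcomes B1=F, B2=F, B3=F, B4=F, B5=E, B6=T, B6=F
input #3, a=5, y=3: events B1->T, B3->F, B5->S, B4->F, B6->T, B6->T, B6->T, B6->T, B6->T, B6->T, B6->T, B6->T, B6->T, B6->T, ...; outcomes B1=T, B3=F, B4=F, B5=S, B6=T, B6=F
input #4, a=2, y=2: events B1->T, B3->F, B5->S, B4->F, B6->T, B6->T, B6->T, B6->T, B6->T, B6->T, B6->T, B6->T, B6->T, B6->T, ...; outcomes B1=T, B3=F, B4=F, B5=S, B6=T, B6=F
input #5, a=11, y=11: events B1->F, B2->F, B3->F, B5->E, B4->T, B6->F; outcomes B1=F, B2=F, B3=F, B4=T, B5=E, B6=F
input #6, a=-1, y=10: events B1->F, B2->F, B3->F, B5->E, B4->F, B6->T, B6->T, B6->T, B6->T, B6->T, B6->T, B6->T, B6->T, B6->T, ...; outcomes B1=F, B2=F, B3=F, B4=F, B5=E, B6=T, B6=F
union over the pool: B1=T, B1=F, B2=F, B3=F, B4=T, B4=F, B5=S, B5=E, B6=T, B6=F
uncovered (2 of 12): B2=T, B3=T
Answer: 2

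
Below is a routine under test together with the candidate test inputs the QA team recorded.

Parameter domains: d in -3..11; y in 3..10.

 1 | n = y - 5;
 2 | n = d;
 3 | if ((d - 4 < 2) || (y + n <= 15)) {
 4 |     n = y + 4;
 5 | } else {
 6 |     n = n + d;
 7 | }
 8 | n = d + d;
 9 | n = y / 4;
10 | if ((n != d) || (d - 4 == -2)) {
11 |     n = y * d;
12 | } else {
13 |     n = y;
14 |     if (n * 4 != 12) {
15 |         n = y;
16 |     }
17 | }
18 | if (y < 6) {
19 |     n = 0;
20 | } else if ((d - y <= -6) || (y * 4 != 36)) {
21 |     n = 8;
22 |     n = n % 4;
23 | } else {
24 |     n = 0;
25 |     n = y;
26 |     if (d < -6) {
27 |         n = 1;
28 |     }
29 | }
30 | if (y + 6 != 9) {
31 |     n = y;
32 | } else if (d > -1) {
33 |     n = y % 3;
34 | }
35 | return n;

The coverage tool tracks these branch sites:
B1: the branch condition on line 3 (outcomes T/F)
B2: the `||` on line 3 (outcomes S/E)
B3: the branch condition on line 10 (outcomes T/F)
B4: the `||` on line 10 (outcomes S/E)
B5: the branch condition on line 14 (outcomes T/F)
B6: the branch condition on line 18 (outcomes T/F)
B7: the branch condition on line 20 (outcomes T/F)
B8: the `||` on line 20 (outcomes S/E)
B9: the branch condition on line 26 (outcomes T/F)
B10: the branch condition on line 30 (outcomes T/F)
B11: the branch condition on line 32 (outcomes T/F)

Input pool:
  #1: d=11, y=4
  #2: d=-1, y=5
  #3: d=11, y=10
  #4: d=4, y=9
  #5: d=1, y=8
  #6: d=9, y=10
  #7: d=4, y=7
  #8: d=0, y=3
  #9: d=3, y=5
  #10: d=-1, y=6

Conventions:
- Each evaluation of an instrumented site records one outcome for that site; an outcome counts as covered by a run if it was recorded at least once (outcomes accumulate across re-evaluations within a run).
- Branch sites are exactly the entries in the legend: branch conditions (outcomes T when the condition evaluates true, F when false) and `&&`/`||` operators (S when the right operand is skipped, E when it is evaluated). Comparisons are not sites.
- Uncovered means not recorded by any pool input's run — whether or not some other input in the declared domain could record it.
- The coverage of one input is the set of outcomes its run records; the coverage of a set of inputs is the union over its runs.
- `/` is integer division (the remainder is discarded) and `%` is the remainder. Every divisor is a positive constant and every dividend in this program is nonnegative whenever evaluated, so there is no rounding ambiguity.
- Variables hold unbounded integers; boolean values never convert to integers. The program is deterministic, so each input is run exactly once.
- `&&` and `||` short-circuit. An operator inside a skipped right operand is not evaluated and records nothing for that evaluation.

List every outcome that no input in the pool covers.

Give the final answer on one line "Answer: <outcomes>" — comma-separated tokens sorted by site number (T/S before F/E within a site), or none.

input #1, d=11, y=4: events B2->E, B1->T, B4->S, B3->T, B6->T, B10->T; outcomes B1=T, B2=E, B3=T, B4=S, B6=T, B10=T
input #2, d=-1, y=5: events B2->S, B1->T, B4->S, B3->T, B6->T, B10->T; outcomes B1=T, B2=S, B3=T, B4=S, B6=T, B10=T
input #3, d=11, y=10: events B2->E, B1->F, B4->S, B3->T, B6->F, B8->E, B7->T, B10->T; outcomes B1=F, B2=E, B3=T, B4=S, B6=F, B7=T, B8=E, B10=T
input #4, d=4, y=9: events B2->S, B1->T, B4->S, B3->T, B6->F, B8->E, B7->F, B9->F, B10->T; outcomes B1=T, B2=S, B3=T, B4=S, B6=F, B7=F, B8=E, B9=F, B10=T
input #5, d=1, y=8: events B2->S, B1->T, B4->S, B3->T, B6->F, B8->S, B7->T, B10->T; outcomes B1=T, B2=S, B3=T, B4=S, B6=F, B7=T, B8=S, B10=T
input #6, d=9, y=10: events B2->E, B1->F, B4->S, B3->T, B6->F, B8->E, B7->T, B10->T; outcomes B1=F, B2=E, B3=T, B4=S, B6=F, B7=T, B8=E, B10=T
input #7, d=4, y=7: events B2->S, B1->T, B4->S, B3->T, B6->F, B8->E, B7->T, B10->T; outcomes B1=T, B2=S, B3=T, B4=S, B6=F, B7=T, B8=E, B10=T
input #8, d=0, y=3: events B2->S, B1->T, B4->E, B3->F, B5->F, B6->T, B10->F, B11->T; outcomes B1=T, B2=S, B3=F, B4=E, B5=F, B6=T, B10=F, B11=T
input #9, d=3, y=5: events B2->S, B1->T, B4->S, B3->T, B6->T, B10->T; outcomes B1=T, B2=S, B3=T, B4=S, B6=T, B10=T
input #10, d=-1, y=6: events B2->S, B1->T, B4->S, B3->T, B6->F, B8->S, B7->T, B10->T; outcomes B1=T, B2=S, B3=T, B4=S, B6=F, B7=T, B8=S, B10=T
union over the pool: B1=T, B1=F, B2=S, B2=E, B3=T, B3=F, B4=S, B4=E, B5=F, B6=T, B6=F, B7=T, B7=F, B8=S, B8=E, B9=F, B10=T, B10=F, B11=T
uncovered (3 of 22): B5=T, B9=T, B11=F

Answer: B5=T, B9=T, B11=F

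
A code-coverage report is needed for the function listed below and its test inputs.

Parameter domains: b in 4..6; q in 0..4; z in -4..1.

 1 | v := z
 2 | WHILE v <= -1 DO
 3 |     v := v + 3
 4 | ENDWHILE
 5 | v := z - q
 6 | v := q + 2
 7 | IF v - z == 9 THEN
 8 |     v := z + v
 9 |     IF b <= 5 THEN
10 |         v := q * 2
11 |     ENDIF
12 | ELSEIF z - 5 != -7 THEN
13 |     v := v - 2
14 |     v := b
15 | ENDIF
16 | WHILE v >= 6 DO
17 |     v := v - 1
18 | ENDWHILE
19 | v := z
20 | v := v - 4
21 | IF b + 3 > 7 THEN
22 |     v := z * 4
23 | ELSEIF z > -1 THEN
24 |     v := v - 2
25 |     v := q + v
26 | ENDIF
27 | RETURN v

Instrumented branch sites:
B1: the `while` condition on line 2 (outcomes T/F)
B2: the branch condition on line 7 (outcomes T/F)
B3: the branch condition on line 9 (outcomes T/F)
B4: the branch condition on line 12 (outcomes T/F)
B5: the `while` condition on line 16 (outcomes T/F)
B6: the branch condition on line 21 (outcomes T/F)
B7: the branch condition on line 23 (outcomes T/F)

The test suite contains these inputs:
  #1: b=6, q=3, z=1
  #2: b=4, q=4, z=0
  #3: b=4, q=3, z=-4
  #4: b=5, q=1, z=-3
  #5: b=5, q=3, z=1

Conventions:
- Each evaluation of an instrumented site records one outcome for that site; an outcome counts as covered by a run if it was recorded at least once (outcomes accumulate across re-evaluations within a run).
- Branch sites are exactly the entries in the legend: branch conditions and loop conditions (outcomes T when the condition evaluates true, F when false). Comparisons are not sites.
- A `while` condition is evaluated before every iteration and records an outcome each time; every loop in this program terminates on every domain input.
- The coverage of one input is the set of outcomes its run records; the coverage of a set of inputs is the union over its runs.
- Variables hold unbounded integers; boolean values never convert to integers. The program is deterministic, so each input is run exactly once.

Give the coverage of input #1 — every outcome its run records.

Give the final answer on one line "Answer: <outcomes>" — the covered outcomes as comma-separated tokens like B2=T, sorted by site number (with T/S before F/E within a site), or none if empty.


Running input #1 (b=6, q=3, z=1), event by event:
  B1->F, B2->F, B4->T, B5->T, B5->F, B6->T
distinct outcomes covered: B1=F, B2=F, B4=T, B5=T, B5=F, B6=T
Answer: B1=F, B2=F, B4=T, B5=T, B5=F, B6=T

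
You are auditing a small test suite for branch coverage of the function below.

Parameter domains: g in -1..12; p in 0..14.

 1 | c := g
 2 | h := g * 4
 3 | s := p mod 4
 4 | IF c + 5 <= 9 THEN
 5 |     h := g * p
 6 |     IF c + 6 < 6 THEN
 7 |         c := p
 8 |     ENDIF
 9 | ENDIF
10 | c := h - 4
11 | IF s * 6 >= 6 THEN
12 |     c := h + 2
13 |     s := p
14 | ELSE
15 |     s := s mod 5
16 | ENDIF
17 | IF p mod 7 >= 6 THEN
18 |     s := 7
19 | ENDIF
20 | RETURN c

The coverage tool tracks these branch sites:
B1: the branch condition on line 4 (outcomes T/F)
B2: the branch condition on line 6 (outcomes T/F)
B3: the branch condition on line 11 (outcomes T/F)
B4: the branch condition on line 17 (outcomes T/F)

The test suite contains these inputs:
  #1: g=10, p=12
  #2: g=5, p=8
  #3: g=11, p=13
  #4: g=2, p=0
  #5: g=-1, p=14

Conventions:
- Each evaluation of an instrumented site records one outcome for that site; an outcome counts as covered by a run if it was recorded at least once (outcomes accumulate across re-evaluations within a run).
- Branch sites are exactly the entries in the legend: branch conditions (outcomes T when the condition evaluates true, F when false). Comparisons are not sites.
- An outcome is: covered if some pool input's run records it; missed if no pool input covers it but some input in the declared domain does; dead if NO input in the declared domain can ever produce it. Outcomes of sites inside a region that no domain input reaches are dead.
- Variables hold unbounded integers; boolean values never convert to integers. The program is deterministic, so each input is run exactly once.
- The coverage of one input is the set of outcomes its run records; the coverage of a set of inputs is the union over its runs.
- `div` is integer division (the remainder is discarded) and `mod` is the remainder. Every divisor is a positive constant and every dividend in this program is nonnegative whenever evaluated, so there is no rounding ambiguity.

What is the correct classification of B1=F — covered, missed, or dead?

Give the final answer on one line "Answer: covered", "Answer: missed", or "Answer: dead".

B1=F is recorded by pool input(s) 1, 2, 3 -> covered

Answer: covered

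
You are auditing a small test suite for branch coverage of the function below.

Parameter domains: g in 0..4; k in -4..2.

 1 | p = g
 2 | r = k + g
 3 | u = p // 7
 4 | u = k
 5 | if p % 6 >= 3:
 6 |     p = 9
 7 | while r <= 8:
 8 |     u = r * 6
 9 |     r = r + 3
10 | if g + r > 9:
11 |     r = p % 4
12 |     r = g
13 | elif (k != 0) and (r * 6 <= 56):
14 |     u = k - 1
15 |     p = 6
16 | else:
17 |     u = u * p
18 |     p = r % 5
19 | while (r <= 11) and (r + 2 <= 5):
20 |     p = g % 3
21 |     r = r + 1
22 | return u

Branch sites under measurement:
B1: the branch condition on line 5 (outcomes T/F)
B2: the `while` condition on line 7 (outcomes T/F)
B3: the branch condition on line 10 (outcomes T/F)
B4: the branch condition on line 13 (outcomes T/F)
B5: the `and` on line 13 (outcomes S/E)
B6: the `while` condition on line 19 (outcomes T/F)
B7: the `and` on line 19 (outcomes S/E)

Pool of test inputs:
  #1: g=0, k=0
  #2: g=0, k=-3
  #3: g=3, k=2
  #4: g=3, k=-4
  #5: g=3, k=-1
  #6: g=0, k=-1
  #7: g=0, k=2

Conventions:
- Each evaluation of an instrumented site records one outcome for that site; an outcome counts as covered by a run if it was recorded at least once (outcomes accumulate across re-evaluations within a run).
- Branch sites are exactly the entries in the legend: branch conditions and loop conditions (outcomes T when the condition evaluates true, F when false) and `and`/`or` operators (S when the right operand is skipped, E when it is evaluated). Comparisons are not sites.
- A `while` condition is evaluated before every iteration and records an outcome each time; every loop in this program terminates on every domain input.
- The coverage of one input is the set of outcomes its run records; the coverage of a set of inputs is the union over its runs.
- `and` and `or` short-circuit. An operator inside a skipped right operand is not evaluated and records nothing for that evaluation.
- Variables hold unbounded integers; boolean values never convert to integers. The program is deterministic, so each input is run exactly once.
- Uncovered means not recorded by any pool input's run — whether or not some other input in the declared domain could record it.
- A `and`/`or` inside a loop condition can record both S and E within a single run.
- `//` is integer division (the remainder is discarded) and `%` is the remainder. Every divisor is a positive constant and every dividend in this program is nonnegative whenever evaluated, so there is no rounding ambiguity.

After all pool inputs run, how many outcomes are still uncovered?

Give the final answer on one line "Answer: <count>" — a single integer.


run #1 (g=0, k=0) runs B1->F, B2->T, B2->T, B2->T, B2->F, B3->F, B5->S, B4->F, B7->E, B6->F; records B1=F, B2=T, B2=F, B3=F, B4=F, B5=S, B6=F, B7=E
run #2 (g=0, k=-3) runs B1->F, B2->T, B2->T, B2->T, B2->T, B2->F, B3->F, B5->E, B4->T, B7->E, B6->F; records B1=F, B2=T, B2=F, B3=F, B4=T, B5=E, B6=F, B7=E
run #3 (g=3, k=2) runs B1->T, B2->T, B2->T, B2->F, B3->T, B7->E, B6->T, B7->E, B6->F; records B1=T, B2=T, B2=F, B3=T, B6=T, B6=F, B7=E
run #4 (g=3, k=-4) runs B1->T, B2->T, B2->T, B2->T, B2->T, B2->F, B3->T, B7->E, B6->T, B7->E, B6->F; records B1=T, B2=T, B2=F, B3=T, B6=T, B6=F, B7=E
run #5 (g=3, k=-1) runs B1->T, B2->T, B2->T, B2->T, B2->F, B3->T, B7->E, B6->T, B7->E, B6->F; records B1=T, B2=T, B2=F, B3=T, B6=T, B6=F, B7=E
run #6 (g=0, k=-1) runs B1->F, B2->T, B2->T, B2->T, B2->T, B2->F, B3->T, B7->E, B6->T, B7->E, B6->T, B7->E, B6->T, B7->E, ...; records B1=F, B2=T, B2=F, B3=T, B6=T, B6=F, B7=E
run #7 (g=0, k=2) runs B1->F, B2->T, B2->T, B2->T, B2->F, B3->T, B7->E, B6->T, B7->E, B6->T, B7->E, B6->T, B7->E, B6->T, ...; records B1=F, B2=T, B2=F, B3=T, B6=T, B6=F, B7=E
union over the pool: B1=T, B1=F, B2=T, B2=F, B3=T, B3=F, B4=T, B4=F, B5=S, B5=E, B6=T, B6=F, B7=E
uncovered (1 of 14): B7=S
Answer: 1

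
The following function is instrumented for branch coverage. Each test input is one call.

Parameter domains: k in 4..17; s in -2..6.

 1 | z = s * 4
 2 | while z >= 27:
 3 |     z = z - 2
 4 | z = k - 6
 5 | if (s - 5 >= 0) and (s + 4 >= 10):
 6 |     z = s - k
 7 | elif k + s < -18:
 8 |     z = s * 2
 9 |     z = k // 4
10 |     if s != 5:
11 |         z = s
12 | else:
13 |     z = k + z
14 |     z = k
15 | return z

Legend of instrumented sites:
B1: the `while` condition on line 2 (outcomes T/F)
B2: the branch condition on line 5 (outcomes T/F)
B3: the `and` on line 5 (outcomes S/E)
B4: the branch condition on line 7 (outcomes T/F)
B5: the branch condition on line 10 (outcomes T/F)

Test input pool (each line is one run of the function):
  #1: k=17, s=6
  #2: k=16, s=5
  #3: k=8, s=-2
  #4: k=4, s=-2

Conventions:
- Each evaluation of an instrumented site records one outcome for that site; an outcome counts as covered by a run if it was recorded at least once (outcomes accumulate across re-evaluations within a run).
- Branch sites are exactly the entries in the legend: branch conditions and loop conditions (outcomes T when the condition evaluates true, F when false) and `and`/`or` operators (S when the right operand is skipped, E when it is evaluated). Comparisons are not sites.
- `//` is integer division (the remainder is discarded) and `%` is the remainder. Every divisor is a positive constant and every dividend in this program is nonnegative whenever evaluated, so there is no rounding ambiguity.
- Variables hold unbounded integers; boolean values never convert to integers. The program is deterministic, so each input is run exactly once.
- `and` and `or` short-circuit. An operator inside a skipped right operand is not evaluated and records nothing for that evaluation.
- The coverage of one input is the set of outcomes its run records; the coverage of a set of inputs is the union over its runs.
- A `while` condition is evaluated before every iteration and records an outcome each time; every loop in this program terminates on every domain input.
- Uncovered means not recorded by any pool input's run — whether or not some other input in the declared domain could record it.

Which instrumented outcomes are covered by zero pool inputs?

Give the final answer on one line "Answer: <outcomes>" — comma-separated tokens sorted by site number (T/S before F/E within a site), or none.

input #1 (k=17, s=6): events B1->F, B3->E, B2->T; covers B1=F, B2=T, B3=E
input #2 (k=16, s=5): events B1->F, B3->E, B2->F, B4->F; covers B1=F, B2=F, B3=E, B4=F
input #3 (k=8, s=-2): events B1->F, B3->S, B2->F, B4->F; covers B1=F, B2=F, B3=S, B4=F
input #4 (k=4, s=-2): events B1->F, B3->S, B2->F, B4->F; covers B1=F, B2=F, B3=S, B4=F
union over the pool: B1=F, B2=T, B2=F, B3=S, B3=E, B4=F
uncovered (4 of 10): B1=T, B4=T, B5=T, B5=F

Answer: B1=T, B4=T, B5=T, B5=F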